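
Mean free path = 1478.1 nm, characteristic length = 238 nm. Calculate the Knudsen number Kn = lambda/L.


Knudsen number Kn = lambda / L
Kn = 1478.1 / 238
Kn = 6.2105

6.2105


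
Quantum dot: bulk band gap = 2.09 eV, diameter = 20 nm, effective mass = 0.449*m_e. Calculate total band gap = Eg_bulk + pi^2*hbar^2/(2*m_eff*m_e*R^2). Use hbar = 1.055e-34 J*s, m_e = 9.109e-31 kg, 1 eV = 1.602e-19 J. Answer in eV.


Radius R = 20/2 nm = 1e-08 m
Confinement energy dE = pi^2 * hbar^2 / (2 * m_eff * m_e * R^2)
dE = pi^2 * (1.055e-34)^2 / (2 * 0.449 * 9.109e-31 * (1e-08)^2) J, divided by 1.602e-19 J/eV
dE = 0.0084 eV
Total band gap = E_g(bulk) + dE = 2.09 + 0.0084 = 2.0984 eV

2.0984


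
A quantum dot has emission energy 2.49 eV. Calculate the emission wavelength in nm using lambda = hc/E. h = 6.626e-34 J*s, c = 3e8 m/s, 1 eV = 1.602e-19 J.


Convert energy: E = 2.49 eV = 2.49 * 1.602e-19 = 3.98898e-19 J
lambda = h*c / E = 6.626e-34 * 3e8 / 3.98898e-19
lambda = 4.98323e-07 m = 498.3 nm

498.3


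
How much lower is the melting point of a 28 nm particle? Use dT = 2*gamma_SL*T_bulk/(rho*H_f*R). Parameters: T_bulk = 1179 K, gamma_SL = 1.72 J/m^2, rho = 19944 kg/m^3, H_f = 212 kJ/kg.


Radius R = 28/2 = 14 nm = 1.4e-08 m
Convert H_f = 212 kJ/kg = 212000 J/kg
dT = 2 * gamma_SL * T_bulk / (rho * H_f * R)
dT = 2 * 1.72 * 1179 / (19944 * 212000 * 1.4e-08)
dT = 68.5 K

68.5


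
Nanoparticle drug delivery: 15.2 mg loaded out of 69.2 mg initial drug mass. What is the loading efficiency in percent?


Drug loading efficiency = (drug loaded / drug initial) * 100
DLE = 15.2 / 69.2 * 100
DLE = 0.2197 * 100
DLE = 21.97%

21.97


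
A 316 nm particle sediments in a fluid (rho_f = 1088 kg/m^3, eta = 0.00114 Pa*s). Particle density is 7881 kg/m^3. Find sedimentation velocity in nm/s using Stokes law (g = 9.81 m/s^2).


Radius R = 316/2 nm = 1.58e-07 m
Density difference = 7881 - 1088 = 6793 kg/m^3
v = 2 * R^2 * (rho_p - rho_f) * g / (9 * eta)
v = 2 * (1.58e-07)^2 * 6793 * 9.81 / (9 * 0.00114)
v = 3.24285e-07 m/s = 324.2854 nm/s

324.2854


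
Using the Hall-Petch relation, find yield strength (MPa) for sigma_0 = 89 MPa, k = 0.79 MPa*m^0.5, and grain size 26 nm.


d = 26 nm = 2.6e-08 m
sqrt(d) = 0.0001612452
Hall-Petch contribution = k / sqrt(d) = 0.79 / 0.0001612452 = 4899.4 MPa
sigma = sigma_0 + k/sqrt(d) = 89 + 4899.4 = 4988.4 MPa

4988.4


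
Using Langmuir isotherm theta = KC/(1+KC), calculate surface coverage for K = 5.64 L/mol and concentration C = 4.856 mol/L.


Langmuir isotherm: theta = K*C / (1 + K*C)
K*C = 5.64 * 4.856 = 27.38784
theta = 27.38784 / (1 + 27.38784) = 27.38784 / 28.38784
theta = 0.9648

0.9648


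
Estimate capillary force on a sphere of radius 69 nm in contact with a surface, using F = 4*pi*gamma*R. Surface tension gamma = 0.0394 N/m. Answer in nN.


Convert radius: R = 69 nm = 6.9e-08 m
F = 4 * pi * gamma * R
F = 4 * pi * 0.0394 * 6.9e-08
F = 3.41629e-08 N = 34.1629 nN

34.1629


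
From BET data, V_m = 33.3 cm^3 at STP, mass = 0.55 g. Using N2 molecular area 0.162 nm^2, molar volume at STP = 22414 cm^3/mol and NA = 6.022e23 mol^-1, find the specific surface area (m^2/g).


Number of moles in monolayer = V_m / 22414 = 33.3 / 22414 = 0.00148568
Number of molecules = moles * NA = 0.00148568 * 6.022e23
SA = molecules * sigma / mass
SA = (33.3 / 22414) * 6.022e23 * 0.162e-18 / 0.55
SA = 263.5 m^2/g

263.5


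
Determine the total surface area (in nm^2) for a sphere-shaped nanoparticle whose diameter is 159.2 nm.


Radius r = 159.2/2 = 79.6 nm
Surface area SA = 4 * pi * r^2
SA = 4 * pi * (79.6)^2
SA = 79622.53 nm^2

79622.53


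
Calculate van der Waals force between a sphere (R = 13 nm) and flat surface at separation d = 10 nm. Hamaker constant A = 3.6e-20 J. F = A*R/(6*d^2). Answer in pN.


Convert to SI: R = 13 nm = 1.3e-08 m, d = 10 nm = 1e-08 m
F = A * R / (6 * d^2)
F = 3.6e-20 * 1.3e-08 / (6 * (1e-08)^2)
F = 7.8e-13 N = 0.78 pN

0.78


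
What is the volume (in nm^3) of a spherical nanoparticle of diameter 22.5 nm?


Radius r = 22.5/2 = 11.25 nm
Volume V = (4/3) * pi * r^3
V = (4/3) * pi * (11.25)^3
V = 5964.12 nm^3

5964.12


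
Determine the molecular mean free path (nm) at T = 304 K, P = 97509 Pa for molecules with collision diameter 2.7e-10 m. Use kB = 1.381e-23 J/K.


Mean free path: lambda = kB*T / (sqrt(2) * pi * d^2 * P)
lambda = 1.381e-23 * 304 / (sqrt(2) * pi * (2.7e-10)^2 * 97509)
lambda = 1.32932e-07 m
lambda = 132.93 nm

132.93


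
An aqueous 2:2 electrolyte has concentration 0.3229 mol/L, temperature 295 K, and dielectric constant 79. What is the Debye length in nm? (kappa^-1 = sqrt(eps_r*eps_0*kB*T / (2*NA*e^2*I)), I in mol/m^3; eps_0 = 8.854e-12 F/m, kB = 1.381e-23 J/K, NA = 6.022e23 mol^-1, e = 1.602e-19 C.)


Ionic strength I = 0.3229 * 2^2 * 1000 = 1291.6 mol/m^3
kappa^-1 = sqrt(79 * 8.854e-12 * 1.381e-23 * 295 / (2 * 6.022e23 * (1.602e-19)^2 * 1291.6))
kappa^-1 = 0.267 nm

0.267


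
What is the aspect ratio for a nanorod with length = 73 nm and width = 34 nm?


Aspect ratio AR = length / diameter
AR = 73 / 34
AR = 2.15

2.15


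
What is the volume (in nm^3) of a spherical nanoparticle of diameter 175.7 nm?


Radius r = 175.7/2 = 87.85 nm
Volume V = (4/3) * pi * r^3
V = (4/3) * pi * (87.85)^3
V = 2839971.01 nm^3

2839971.01


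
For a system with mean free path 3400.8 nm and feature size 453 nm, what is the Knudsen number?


Knudsen number Kn = lambda / L
Kn = 3400.8 / 453
Kn = 7.5073

7.5073


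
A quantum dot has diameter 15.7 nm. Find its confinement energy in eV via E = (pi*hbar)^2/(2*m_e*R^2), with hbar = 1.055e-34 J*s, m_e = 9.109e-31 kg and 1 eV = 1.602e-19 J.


Radius R = 15.7/2 = 7.85 nm = 7.85e-09 m
E = (pi * 1.055e-34)^2 / (2 * 9.109e-31 * (7.85e-09)^2)
E(J) = 9.78509e-22
E = E(J) / 1.602e-19 = 0.0061 eV

0.0061


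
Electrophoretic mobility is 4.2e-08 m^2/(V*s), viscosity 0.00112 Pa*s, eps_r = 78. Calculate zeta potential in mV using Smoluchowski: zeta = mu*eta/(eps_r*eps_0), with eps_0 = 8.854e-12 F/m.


Smoluchowski equation: zeta = mu * eta / (eps_r * eps_0)
zeta = 4.2e-08 * 0.00112 / (78 * 8.854e-12)
zeta = 0.068113 V = 68.11 mV

68.11


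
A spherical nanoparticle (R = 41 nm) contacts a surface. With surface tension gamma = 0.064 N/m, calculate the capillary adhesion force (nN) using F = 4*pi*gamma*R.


Convert radius: R = 41 nm = 4.1e-08 m
F = 4 * pi * gamma * R
F = 4 * pi * 0.064 * 4.1e-08
F = 3.29742e-08 N = 32.9742 nN

32.9742


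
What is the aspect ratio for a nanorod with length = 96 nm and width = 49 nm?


Aspect ratio AR = length / diameter
AR = 96 / 49
AR = 1.96

1.96


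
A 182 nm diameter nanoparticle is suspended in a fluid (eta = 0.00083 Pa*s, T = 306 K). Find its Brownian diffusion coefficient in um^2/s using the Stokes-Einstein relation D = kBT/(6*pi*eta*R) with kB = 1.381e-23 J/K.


Radius R = 182/2 = 91 nm = 9.1e-08 m
D = kB*T / (6*pi*eta*R)
D = 1.381e-23 * 306 / (6 * pi * 0.00083 * 9.1e-08)
D = 2.96821e-12 m^2/s = 2.968 um^2/s

2.968


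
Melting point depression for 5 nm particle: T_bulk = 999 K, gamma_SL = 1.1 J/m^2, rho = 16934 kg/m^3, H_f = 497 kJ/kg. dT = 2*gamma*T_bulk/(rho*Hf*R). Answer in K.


Radius R = 5/2 = 2.5 nm = 2.5e-09 m
Convert H_f = 497 kJ/kg = 497000 J/kg
dT = 2 * gamma_SL * T_bulk / (rho * H_f * R)
dT = 2 * 1.1 * 999 / (16934 * 497000 * 2.5e-09)
dT = 104.5 K

104.5


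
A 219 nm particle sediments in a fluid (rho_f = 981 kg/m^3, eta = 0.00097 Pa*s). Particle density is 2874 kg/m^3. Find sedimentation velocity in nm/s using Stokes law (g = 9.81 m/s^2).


Radius R = 219/2 nm = 1.095e-07 m
Density difference = 2874 - 981 = 1893 kg/m^3
v = 2 * R^2 * (rho_p - rho_f) * g / (9 * eta)
v = 2 * (1.095e-07)^2 * 1893 * 9.81 / (9 * 0.00097)
v = 5.1011e-08 m/s = 51.011 nm/s

51.011


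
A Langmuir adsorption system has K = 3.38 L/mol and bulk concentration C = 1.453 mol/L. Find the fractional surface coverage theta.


Langmuir isotherm: theta = K*C / (1 + K*C)
K*C = 3.38 * 1.453 = 4.91114
theta = 4.91114 / (1 + 4.91114) = 4.91114 / 5.91114
theta = 0.8308

0.8308


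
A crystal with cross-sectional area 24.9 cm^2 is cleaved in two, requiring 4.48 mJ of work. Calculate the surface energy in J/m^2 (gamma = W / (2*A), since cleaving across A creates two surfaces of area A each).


Convert: A = 24.9 cm^2 = 0.00249 m^2, W = 4.48 mJ = 0.00448 J
Cleaving exposes two faces of area A, so total new surface = 2*A and gamma = W / (2*A)
gamma = 0.00448 / (2 * 0.00249)
gamma = 0.9 J/m^2

0.9


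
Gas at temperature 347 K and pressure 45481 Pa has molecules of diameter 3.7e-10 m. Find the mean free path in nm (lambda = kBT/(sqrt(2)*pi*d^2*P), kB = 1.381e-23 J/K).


Mean free path: lambda = kB*T / (sqrt(2) * pi * d^2 * P)
lambda = 1.381e-23 * 347 / (sqrt(2) * pi * (3.7e-10)^2 * 45481)
lambda = 1.73231e-07 m
lambda = 173.23 nm

173.23


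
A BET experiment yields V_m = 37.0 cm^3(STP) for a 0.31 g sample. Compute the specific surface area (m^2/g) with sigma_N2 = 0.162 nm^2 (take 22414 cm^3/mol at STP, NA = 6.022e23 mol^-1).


Number of moles in monolayer = V_m / 22414 = 37.0 / 22414 = 0.00165075
Number of molecules = moles * NA = 0.00165075 * 6.022e23
SA = molecules * sigma / mass
SA = (37.0 / 22414) * 6.022e23 * 0.162e-18 / 0.31
SA = 519.5 m^2/g

519.5


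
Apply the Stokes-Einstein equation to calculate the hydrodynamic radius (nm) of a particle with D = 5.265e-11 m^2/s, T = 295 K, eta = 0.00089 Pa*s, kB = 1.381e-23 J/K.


Stokes-Einstein: R = kB*T / (6*pi*eta*D)
R = 1.381e-23 * 295 / (6 * pi * 0.00089 * 5.265e-11)
R = 4.61239e-09 m = 4.61 nm

4.61


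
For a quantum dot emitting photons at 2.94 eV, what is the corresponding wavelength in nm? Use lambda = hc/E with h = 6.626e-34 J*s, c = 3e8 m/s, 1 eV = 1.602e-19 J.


Convert energy: E = 2.94 eV = 2.94 * 1.602e-19 = 4.70988e-19 J
lambda = h*c / E = 6.626e-34 * 3e8 / 4.70988e-19
lambda = 4.22049e-07 m = 422.0 nm

422.0


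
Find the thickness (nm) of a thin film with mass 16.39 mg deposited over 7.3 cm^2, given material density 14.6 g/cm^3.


Convert: m = 16.39 mg = 1.6390e-05 kg, A = 7.3 cm^2 = 7.3000e-04 m^2, rho = 14.6 g/cm^3 = 14600 kg/m^3
t = m / (A * rho)
t = 1.6390e-05 / (7.3000e-04 * 14600)
t = 1.5378e-06 m = 1537.8 nm

1537.8


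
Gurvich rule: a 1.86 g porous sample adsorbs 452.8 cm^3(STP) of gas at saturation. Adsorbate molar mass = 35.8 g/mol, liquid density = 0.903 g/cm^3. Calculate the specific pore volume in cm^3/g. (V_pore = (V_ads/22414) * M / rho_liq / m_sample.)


Moles adsorbed n = V_ads / 22414 = 452.8 / 22414 = 2.020166e-02 mol
Liquid volume V_liq = n * M / rho_liq = 2.020166e-02 * 35.8 / 0.903 = 0.80091 cm^3
Specific pore volume V_pore = V_liq / m_sample = 0.80091 / 1.86
V_pore = 0.4306 cm^3/g

0.4306


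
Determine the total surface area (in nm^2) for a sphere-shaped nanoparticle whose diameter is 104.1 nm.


Radius r = 104.1/2 = 52.05 nm
Surface area SA = 4 * pi * r^2
SA = 4 * pi * (52.05)^2
SA = 34044.84 nm^2

34044.84


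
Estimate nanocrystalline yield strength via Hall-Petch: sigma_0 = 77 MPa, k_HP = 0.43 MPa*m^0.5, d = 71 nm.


d = 71 nm = 7.1e-08 m
sqrt(d) = 0.0002664583
Hall-Petch contribution = k / sqrt(d) = 0.43 / 0.0002664583 = 1613.8 MPa
sigma = sigma_0 + k/sqrt(d) = 77 + 1613.8 = 1690.8 MPa

1690.8


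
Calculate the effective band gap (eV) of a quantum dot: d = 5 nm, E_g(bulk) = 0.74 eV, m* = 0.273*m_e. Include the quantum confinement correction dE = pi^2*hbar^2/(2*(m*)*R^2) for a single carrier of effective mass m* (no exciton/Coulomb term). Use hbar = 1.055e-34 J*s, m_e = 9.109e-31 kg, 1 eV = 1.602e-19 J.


Radius R = 5/2 nm = 2.5e-09 m
Confinement energy dE = pi^2 * hbar^2 / (2 * m_eff * m_e * R^2)
dE = pi^2 * (1.055e-34)^2 / (2 * 0.273 * 9.109e-31 * (2.5e-09)^2) J, divided by 1.602e-19 J/eV
dE = 0.2206 eV
Total band gap = E_g(bulk) + dE = 0.74 + 0.2206 = 0.9606 eV

0.9606


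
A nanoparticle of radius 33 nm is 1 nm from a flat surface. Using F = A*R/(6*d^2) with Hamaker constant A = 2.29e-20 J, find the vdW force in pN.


Convert to SI: R = 33 nm = 3.3e-08 m, d = 1 nm = 1e-09 m
F = A * R / (6 * d^2)
F = 2.29e-20 * 3.3e-08 / (6 * (1e-09)^2)
F = 1.2595e-10 N = 125.95 pN

125.95


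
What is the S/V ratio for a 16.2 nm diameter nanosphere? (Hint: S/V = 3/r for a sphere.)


Radius r = 16.2/2 = 8.1 nm
S/V = 3 / r = 3 / 8.1
S/V = 0.3704 nm^-1

0.3704


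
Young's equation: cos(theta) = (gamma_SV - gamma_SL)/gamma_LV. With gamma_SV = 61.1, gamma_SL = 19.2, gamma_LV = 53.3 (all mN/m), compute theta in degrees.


cos(theta) = (gamma_SV - gamma_SL) / gamma_LV
cos(theta) = (61.1 - 19.2) / 53.3
cos(theta) = 0.786116
theta = arccos(0.786116) = 38.18 degrees

38.18


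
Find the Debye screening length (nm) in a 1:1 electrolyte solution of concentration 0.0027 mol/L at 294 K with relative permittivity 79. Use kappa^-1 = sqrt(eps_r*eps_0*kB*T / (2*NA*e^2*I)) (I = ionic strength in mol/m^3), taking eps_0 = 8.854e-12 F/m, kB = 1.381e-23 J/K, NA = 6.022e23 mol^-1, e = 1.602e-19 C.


Ionic strength I = 0.0027 * 1^2 * 1000 = 2.7 mol/m^3
kappa^-1 = sqrt(79 * 8.854e-12 * 1.381e-23 * 294 / (2 * 6.022e23 * (1.602e-19)^2 * 2.7))
kappa^-1 = 5.833 nm

5.833


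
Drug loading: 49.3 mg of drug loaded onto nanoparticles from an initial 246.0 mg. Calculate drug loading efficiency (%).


Drug loading efficiency = (drug loaded / drug initial) * 100
DLE = 49.3 / 246.0 * 100
DLE = 0.2004 * 100
DLE = 20.04%

20.04


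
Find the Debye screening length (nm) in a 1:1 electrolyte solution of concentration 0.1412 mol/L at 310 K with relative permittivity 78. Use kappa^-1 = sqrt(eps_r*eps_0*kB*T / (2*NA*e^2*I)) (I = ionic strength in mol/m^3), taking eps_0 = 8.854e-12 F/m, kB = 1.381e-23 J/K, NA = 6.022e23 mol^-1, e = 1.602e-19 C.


Ionic strength I = 0.1412 * 1^2 * 1000 = 141.2 mol/m^3
kappa^-1 = sqrt(78 * 8.854e-12 * 1.381e-23 * 310 / (2 * 6.022e23 * (1.602e-19)^2 * 141.2))
kappa^-1 = 0.823 nm

0.823


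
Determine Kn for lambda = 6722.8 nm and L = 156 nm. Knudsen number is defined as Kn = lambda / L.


Knudsen number Kn = lambda / L
Kn = 6722.8 / 156
Kn = 43.0949

43.0949


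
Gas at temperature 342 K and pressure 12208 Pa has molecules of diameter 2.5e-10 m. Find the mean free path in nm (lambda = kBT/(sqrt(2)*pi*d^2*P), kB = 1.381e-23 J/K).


Mean free path: lambda = kB*T / (sqrt(2) * pi * d^2 * P)
lambda = 1.381e-23 * 342 / (sqrt(2) * pi * (2.5e-10)^2 * 12208)
lambda = 1.39325e-06 m
lambda = 1393.25 nm

1393.25


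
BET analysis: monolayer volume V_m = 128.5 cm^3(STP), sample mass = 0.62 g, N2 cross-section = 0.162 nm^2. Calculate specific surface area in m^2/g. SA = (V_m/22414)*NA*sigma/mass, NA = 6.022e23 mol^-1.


Number of moles in monolayer = V_m / 22414 = 128.5 / 22414 = 0.00573302
Number of molecules = moles * NA = 0.00573302 * 6.022e23
SA = molecules * sigma / mass
SA = (128.5 / 22414) * 6.022e23 * 0.162e-18 / 0.62
SA = 902.1 m^2/g

902.1


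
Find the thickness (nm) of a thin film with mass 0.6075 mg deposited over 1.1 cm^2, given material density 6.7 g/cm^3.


Convert: m = 0.6075 mg = 6.0750e-07 kg, A = 1.1 cm^2 = 1.1000e-04 m^2, rho = 6.7 g/cm^3 = 6700 kg/m^3
t = m / (A * rho)
t = 6.0750e-07 / (1.1000e-04 * 6700)
t = 8.2429e-07 m = 824.3 nm

824.3


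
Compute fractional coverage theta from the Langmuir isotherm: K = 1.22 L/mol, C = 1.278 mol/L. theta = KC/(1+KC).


Langmuir isotherm: theta = K*C / (1 + K*C)
K*C = 1.22 * 1.278 = 1.55916
theta = 1.55916 / (1 + 1.55916) = 1.55916 / 2.55916
theta = 0.6092

0.6092


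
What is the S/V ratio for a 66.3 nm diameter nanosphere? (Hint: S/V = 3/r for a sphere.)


Radius r = 66.3/2 = 33.15 nm
S/V = 3 / r = 3 / 33.15
S/V = 0.0905 nm^-1

0.0905


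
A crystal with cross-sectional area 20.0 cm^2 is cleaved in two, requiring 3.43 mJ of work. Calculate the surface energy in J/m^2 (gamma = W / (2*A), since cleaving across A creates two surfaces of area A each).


Convert: A = 20.0 cm^2 = 0.002 m^2, W = 3.43 mJ = 0.00343 J
Cleaving exposes two faces of area A, so total new surface = 2*A and gamma = W / (2*A)
gamma = 0.00343 / (2 * 0.002)
gamma = 0.858 J/m^2

0.858


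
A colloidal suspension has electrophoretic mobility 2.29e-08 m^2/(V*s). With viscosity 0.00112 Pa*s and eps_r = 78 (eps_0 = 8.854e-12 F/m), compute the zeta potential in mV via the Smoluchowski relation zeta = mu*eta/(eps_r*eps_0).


Smoluchowski equation: zeta = mu * eta / (eps_r * eps_0)
zeta = 2.29e-08 * 0.00112 / (78 * 8.854e-12)
zeta = 0.037138 V = 37.14 mV

37.14


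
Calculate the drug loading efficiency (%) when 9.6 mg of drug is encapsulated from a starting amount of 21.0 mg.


Drug loading efficiency = (drug loaded / drug initial) * 100
DLE = 9.6 / 21.0 * 100
DLE = 0.4571 * 100
DLE = 45.71%

45.71


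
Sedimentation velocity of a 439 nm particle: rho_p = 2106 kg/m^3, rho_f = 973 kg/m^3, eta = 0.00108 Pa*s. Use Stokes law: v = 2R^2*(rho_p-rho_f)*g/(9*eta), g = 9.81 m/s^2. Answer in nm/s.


Radius R = 439/2 nm = 2.195e-07 m
Density difference = 2106 - 973 = 1133 kg/m^3
v = 2 * R^2 * (rho_p - rho_f) * g / (9 * eta)
v = 2 * (2.195e-07)^2 * 1133 * 9.81 / (9 * 0.00108)
v = 1.10187e-07 m/s = 110.1873 nm/s

110.1873


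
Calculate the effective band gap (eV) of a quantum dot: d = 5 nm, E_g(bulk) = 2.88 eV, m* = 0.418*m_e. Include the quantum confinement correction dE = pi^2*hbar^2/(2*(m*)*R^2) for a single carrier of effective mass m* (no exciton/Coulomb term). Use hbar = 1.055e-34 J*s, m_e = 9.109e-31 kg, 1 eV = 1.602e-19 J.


Radius R = 5/2 nm = 2.5e-09 m
Confinement energy dE = pi^2 * hbar^2 / (2 * m_eff * m_e * R^2)
dE = pi^2 * (1.055e-34)^2 / (2 * 0.418 * 9.109e-31 * (2.5e-09)^2) J, divided by 1.602e-19 J/eV
dE = 0.1441 eV
Total band gap = E_g(bulk) + dE = 2.88 + 0.1441 = 3.0241 eV

3.0241


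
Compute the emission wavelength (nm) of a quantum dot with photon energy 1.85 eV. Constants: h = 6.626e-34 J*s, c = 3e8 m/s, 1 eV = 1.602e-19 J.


Convert energy: E = 1.85 eV = 1.85 * 1.602e-19 = 2.9637e-19 J
lambda = h*c / E = 6.626e-34 * 3e8 / 2.9637e-19
lambda = 6.70716e-07 m = 670.7 nm

670.7


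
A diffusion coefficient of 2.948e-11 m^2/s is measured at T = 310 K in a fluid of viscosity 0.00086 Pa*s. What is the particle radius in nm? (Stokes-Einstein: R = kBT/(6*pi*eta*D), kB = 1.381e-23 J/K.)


Stokes-Einstein: R = kB*T / (6*pi*eta*D)
R = 1.381e-23 * 310 / (6 * pi * 0.00086 * 2.948e-11)
R = 8.95836e-09 m = 8.96 nm

8.96


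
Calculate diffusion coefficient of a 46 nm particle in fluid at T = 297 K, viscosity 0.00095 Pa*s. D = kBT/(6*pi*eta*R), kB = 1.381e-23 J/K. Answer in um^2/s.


Radius R = 46/2 = 23 nm = 2.3e-08 m
D = kB*T / (6*pi*eta*R)
D = 1.381e-23 * 297 / (6 * pi * 0.00095 * 2.3e-08)
D = 9.95858e-12 m^2/s = 9.959 um^2/s

9.959


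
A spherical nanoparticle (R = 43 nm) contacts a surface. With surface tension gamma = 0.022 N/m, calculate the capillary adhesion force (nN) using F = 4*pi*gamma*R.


Convert radius: R = 43 nm = 4.3e-08 m
F = 4 * pi * gamma * R
F = 4 * pi * 0.022 * 4.3e-08
F = 1.18878e-08 N = 11.8878 nN

11.8878


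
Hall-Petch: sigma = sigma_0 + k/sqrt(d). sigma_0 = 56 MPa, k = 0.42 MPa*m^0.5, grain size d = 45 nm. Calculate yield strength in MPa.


d = 45 nm = 4.5e-08 m
sqrt(d) = 0.000212132
Hall-Petch contribution = k / sqrt(d) = 0.42 / 0.000212132 = 1979.9 MPa
sigma = sigma_0 + k/sqrt(d) = 56 + 1979.9 = 2035.9 MPa

2035.9


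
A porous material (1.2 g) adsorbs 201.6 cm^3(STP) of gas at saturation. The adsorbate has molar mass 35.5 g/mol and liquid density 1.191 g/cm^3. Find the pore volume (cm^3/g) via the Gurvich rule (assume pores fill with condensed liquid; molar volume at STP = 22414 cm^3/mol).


Moles adsorbed n = V_ads / 22414 = 201.6 / 22414 = 8.994379e-03 mol
Liquid volume V_liq = n * M / rho_liq = 8.994379e-03 * 35.5 / 1.191 = 0.26809 cm^3
Specific pore volume V_pore = V_liq / m_sample = 0.26809 / 1.2
V_pore = 0.2234 cm^3/g

0.2234


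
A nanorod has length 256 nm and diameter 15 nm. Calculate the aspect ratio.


Aspect ratio AR = length / diameter
AR = 256 / 15
AR = 17.07

17.07


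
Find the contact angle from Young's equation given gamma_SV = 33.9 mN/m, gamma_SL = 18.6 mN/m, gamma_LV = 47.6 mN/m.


cos(theta) = (gamma_SV - gamma_SL) / gamma_LV
cos(theta) = (33.9 - 18.6) / 47.6
cos(theta) = 0.321429
theta = arccos(0.321429) = 71.25 degrees

71.25


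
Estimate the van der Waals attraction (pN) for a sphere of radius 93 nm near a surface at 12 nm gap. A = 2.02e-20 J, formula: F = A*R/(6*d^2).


Convert to SI: R = 93 nm = 9.3e-08 m, d = 12 nm = 1.2e-08 m
F = A * R / (6 * d^2)
F = 2.02e-20 * 9.3e-08 / (6 * (1.2e-08)^2)
F = 2.17431e-12 N = 2.174 pN

2.174


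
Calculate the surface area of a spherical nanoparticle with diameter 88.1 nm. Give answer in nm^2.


Radius r = 88.1/2 = 44.05 nm
Surface area SA = 4 * pi * r^2
SA = 4 * pi * (44.05)^2
SA = 24383.82 nm^2

24383.82


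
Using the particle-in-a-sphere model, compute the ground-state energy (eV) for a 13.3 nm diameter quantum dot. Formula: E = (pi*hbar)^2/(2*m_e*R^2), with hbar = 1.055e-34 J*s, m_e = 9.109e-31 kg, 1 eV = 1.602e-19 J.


Radius R = 13.3/2 = 6.65 nm = 6.65e-09 m
E = (pi * 1.055e-34)^2 / (2 * 9.109e-31 * (6.65e-09)^2)
E(J) = 1.36352e-21
E = E(J) / 1.602e-19 = 0.0085 eV

0.0085


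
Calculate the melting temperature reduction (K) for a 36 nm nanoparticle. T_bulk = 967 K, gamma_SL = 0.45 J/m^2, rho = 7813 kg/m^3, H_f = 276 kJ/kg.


Radius R = 36/2 = 18 nm = 1.8e-08 m
Convert H_f = 276 kJ/kg = 276000 J/kg
dT = 2 * gamma_SL * T_bulk / (rho * H_f * R)
dT = 2 * 0.45 * 967 / (7813 * 276000 * 1.8e-08)
dT = 22.4 K

22.4


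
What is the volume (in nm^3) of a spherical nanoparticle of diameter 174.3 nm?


Radius r = 174.3/2 = 87.15 nm
Volume V = (4/3) * pi * r^3
V = (4/3) * pi * (87.15)^3
V = 2772622.76 nm^3

2772622.76


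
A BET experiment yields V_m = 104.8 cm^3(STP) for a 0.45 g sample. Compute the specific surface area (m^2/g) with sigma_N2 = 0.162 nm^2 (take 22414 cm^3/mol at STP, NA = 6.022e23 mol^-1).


Number of moles in monolayer = V_m / 22414 = 104.8 / 22414 = 0.00467565
Number of molecules = moles * NA = 0.00467565 * 6.022e23
SA = molecules * sigma / mass
SA = (104.8 / 22414) * 6.022e23 * 0.162e-18 / 0.45
SA = 1013.6 m^2/g

1013.6


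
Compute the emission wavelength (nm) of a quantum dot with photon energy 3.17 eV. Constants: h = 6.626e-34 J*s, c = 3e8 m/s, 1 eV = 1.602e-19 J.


Convert energy: E = 3.17 eV = 3.17 * 1.602e-19 = 5.07834e-19 J
lambda = h*c / E = 6.626e-34 * 3e8 / 5.07834e-19
lambda = 3.91427e-07 m = 391.4 nm

391.4


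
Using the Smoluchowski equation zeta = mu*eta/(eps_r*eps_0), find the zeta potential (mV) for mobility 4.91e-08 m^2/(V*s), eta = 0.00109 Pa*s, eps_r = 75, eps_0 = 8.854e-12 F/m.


Smoluchowski equation: zeta = mu * eta / (eps_r * eps_0)
zeta = 4.91e-08 * 0.00109 / (75 * 8.854e-12)
zeta = 0.080595 V = 80.59 mV

80.59


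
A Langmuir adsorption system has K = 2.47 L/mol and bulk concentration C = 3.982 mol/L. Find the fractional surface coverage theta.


Langmuir isotherm: theta = K*C / (1 + K*C)
K*C = 2.47 * 3.982 = 9.83554
theta = 9.83554 / (1 + 9.83554) = 9.83554 / 10.83554
theta = 0.9077

0.9077


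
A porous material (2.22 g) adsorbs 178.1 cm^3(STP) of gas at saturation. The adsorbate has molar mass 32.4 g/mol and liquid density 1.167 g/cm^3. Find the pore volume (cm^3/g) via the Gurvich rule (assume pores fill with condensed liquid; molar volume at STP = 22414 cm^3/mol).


Moles adsorbed n = V_ads / 22414 = 178.1 / 22414 = 7.945927e-03 mol
Liquid volume V_liq = n * M / rho_liq = 7.945927e-03 * 32.4 / 1.167 = 0.22061 cm^3
Specific pore volume V_pore = V_liq / m_sample = 0.22061 / 2.22
V_pore = 0.0994 cm^3/g

0.0994


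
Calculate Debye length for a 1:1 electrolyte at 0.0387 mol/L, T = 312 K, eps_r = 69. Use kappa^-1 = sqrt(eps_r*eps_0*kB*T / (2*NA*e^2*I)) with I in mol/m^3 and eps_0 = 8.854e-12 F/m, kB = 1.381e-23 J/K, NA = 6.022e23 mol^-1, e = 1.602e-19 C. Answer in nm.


Ionic strength I = 0.0387 * 1^2 * 1000 = 38.7 mol/m^3
kappa^-1 = sqrt(69 * 8.854e-12 * 1.381e-23 * 312 / (2 * 6.022e23 * (1.602e-19)^2 * 38.7))
kappa^-1 = 1.483 nm

1.483


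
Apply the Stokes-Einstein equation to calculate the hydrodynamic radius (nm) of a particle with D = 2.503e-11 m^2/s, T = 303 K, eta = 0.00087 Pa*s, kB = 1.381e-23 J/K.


Stokes-Einstein: R = kB*T / (6*pi*eta*D)
R = 1.381e-23 * 303 / (6 * pi * 0.00087 * 2.503e-11)
R = 1.01942e-08 m = 10.19 nm

10.19


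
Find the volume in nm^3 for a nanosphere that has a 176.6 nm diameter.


Radius r = 176.6/2 = 88.3 nm
Volume V = (4/3) * pi * r^3
V = (4/3) * pi * (88.3)^3
V = 2883837.07 nm^3

2883837.07


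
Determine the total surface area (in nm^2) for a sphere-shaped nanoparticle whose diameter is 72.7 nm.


Radius r = 72.7/2 = 36.35 nm
Surface area SA = 4 * pi * r^2
SA = 4 * pi * (36.35)^2
SA = 16604.23 nm^2

16604.23


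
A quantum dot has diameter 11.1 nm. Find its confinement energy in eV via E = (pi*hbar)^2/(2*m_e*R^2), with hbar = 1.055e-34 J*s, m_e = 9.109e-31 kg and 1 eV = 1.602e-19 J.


Radius R = 11.1/2 = 5.55 nm = 5.55e-09 m
E = (pi * 1.055e-34)^2 / (2 * 9.109e-31 * (5.55e-09)^2)
E(J) = 1.95757e-21
E = E(J) / 1.602e-19 = 0.0122 eV

0.0122


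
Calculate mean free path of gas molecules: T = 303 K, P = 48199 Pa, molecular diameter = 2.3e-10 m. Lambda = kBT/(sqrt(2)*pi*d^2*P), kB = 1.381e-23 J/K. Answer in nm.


Mean free path: lambda = kB*T / (sqrt(2) * pi * d^2 * P)
lambda = 1.381e-23 * 303 / (sqrt(2) * pi * (2.3e-10)^2 * 48199)
lambda = 3.69384e-07 m
lambda = 369.38 nm

369.38


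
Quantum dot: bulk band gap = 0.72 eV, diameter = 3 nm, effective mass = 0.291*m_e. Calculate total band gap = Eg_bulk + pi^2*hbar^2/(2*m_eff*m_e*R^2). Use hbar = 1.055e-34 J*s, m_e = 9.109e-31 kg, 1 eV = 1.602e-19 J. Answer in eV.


Radius R = 3/2 nm = 1.5e-09 m
Confinement energy dE = pi^2 * hbar^2 / (2 * m_eff * m_e * R^2)
dE = pi^2 * (1.055e-34)^2 / (2 * 0.291 * 9.109e-31 * (1.5e-09)^2) J, divided by 1.602e-19 J/eV
dE = 0.5749 eV
Total band gap = E_g(bulk) + dE = 0.72 + 0.5749 = 1.2949 eV

1.2949


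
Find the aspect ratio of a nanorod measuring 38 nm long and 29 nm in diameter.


Aspect ratio AR = length / diameter
AR = 38 / 29
AR = 1.31

1.31


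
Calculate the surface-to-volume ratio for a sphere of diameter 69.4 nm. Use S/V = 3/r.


Radius r = 69.4/2 = 34.7 nm
S/V = 3 / r = 3 / 34.7
S/V = 0.0865 nm^-1

0.0865


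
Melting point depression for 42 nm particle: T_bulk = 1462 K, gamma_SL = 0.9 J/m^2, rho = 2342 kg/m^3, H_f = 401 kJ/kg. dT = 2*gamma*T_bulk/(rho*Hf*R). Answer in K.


Radius R = 42/2 = 21 nm = 2.1e-08 m
Convert H_f = 401 kJ/kg = 401000 J/kg
dT = 2 * gamma_SL * T_bulk / (rho * H_f * R)
dT = 2 * 0.9 * 1462 / (2342 * 401000 * 2.1e-08)
dT = 133.4 K

133.4


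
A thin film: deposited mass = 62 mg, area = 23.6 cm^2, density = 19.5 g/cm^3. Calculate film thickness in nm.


Convert: m = 62 mg = 6.2000e-05 kg, A = 23.6 cm^2 = 2.3600e-03 m^2, rho = 19.5 g/cm^3 = 19500 kg/m^3
t = m / (A * rho)
t = 6.2000e-05 / (2.3600e-03 * 19500)
t = 1.3472e-06 m = 1347.2 nm

1347.2


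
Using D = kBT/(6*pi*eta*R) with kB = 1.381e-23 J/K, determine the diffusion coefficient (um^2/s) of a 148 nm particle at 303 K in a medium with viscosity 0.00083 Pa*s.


Radius R = 148/2 = 74 nm = 7.4e-08 m
D = kB*T / (6*pi*eta*R)
D = 1.381e-23 * 303 / (6 * pi * 0.00083 * 7.4e-08)
D = 3.61431e-12 m^2/s = 3.614 um^2/s

3.614


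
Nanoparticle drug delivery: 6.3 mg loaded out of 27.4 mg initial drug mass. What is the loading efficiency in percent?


Drug loading efficiency = (drug loaded / drug initial) * 100
DLE = 6.3 / 27.4 * 100
DLE = 0.2299 * 100
DLE = 22.99%

22.99


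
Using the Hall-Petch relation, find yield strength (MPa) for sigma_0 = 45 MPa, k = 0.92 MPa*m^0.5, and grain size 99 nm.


d = 99 nm = 9.9e-08 m
sqrt(d) = 0.0003146427
Hall-Petch contribution = k / sqrt(d) = 0.92 / 0.0003146427 = 2924.0 MPa
sigma = sigma_0 + k/sqrt(d) = 45 + 2924.0 = 2969.0 MPa

2969.0


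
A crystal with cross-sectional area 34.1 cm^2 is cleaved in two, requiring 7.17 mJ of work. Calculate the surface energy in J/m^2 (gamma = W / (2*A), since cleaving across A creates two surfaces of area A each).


Convert: A = 34.1 cm^2 = 0.00341 m^2, W = 7.17 mJ = 0.00717 J
Cleaving exposes two faces of area A, so total new surface = 2*A and gamma = W / (2*A)
gamma = 0.00717 / (2 * 0.00341)
gamma = 1.051 J/m^2

1.051


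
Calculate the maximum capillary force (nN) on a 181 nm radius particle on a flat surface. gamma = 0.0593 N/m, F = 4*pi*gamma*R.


Convert radius: R = 181 nm = 1.81e-07 m
F = 4 * pi * gamma * R
F = 4 * pi * 0.0593 * 1.81e-07
F = 1.34879e-07 N = 134.8786 nN

134.8786


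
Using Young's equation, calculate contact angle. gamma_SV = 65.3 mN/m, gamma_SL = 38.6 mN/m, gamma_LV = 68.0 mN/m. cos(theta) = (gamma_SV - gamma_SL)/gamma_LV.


cos(theta) = (gamma_SV - gamma_SL) / gamma_LV
cos(theta) = (65.3 - 38.6) / 68.0
cos(theta) = 0.392647
theta = arccos(0.392647) = 66.88 degrees

66.88


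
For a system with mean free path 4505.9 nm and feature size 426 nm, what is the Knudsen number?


Knudsen number Kn = lambda / L
Kn = 4505.9 / 426
Kn = 10.5772

10.5772


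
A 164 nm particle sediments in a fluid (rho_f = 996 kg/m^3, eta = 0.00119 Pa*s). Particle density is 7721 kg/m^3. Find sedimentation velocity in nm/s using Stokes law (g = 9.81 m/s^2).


Radius R = 164/2 nm = 8.2e-08 m
Density difference = 7721 - 996 = 6725 kg/m^3
v = 2 * R^2 * (rho_p - rho_f) * g / (9 * eta)
v = 2 * (8.2e-08)^2 * 6725 * 9.81 / (9 * 0.00119)
v = 8.2838e-08 m/s = 82.838 nm/s

82.838


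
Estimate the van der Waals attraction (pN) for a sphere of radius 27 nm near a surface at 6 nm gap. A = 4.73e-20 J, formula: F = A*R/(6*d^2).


Convert to SI: R = 27 nm = 2.7e-08 m, d = 6 nm = 6e-09 m
F = A * R / (6 * d^2)
F = 4.73e-20 * 2.7e-08 / (6 * (6e-09)^2)
F = 5.9125e-12 N = 5.912 pN

5.912


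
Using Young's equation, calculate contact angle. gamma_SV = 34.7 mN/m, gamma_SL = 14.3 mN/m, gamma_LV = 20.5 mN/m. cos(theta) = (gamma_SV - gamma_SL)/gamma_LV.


cos(theta) = (gamma_SV - gamma_SL) / gamma_LV
cos(theta) = (34.7 - 14.3) / 20.5
cos(theta) = 0.995122
theta = arccos(0.995122) = 5.66 degrees

5.66


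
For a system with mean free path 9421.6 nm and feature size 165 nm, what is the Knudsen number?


Knudsen number Kn = lambda / L
Kn = 9421.6 / 165
Kn = 57.1006

57.1006


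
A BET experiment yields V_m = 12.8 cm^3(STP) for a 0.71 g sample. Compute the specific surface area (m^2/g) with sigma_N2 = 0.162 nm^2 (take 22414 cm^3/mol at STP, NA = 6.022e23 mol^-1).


Number of moles in monolayer = V_m / 22414 = 12.8 / 22414 = 0.00057107
Number of molecules = moles * NA = 0.00057107 * 6.022e23
SA = molecules * sigma / mass
SA = (12.8 / 22414) * 6.022e23 * 0.162e-18 / 0.71
SA = 78.5 m^2/g

78.5


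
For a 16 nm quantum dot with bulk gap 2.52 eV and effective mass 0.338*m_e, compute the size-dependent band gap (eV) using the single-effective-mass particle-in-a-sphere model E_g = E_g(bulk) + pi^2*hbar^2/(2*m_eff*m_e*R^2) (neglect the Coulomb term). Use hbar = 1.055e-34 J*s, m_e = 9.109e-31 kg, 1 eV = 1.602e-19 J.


Radius R = 16/2 nm = 8e-09 m
Confinement energy dE = pi^2 * hbar^2 / (2 * m_eff * m_e * R^2)
dE = pi^2 * (1.055e-34)^2 / (2 * 0.338 * 9.109e-31 * (8e-09)^2) J, divided by 1.602e-19 J/eV
dE = 0.0174 eV
Total band gap = E_g(bulk) + dE = 2.52 + 0.0174 = 2.5374 eV

2.5374


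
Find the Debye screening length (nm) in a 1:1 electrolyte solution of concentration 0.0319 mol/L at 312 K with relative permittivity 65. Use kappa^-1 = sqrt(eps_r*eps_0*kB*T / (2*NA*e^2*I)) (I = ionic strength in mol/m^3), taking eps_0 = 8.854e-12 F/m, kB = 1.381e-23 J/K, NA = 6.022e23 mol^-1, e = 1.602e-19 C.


Ionic strength I = 0.0319 * 1^2 * 1000 = 31.9 mol/m^3
kappa^-1 = sqrt(65 * 8.854e-12 * 1.381e-23 * 312 / (2 * 6.022e23 * (1.602e-19)^2 * 31.9))
kappa^-1 = 1.586 nm

1.586


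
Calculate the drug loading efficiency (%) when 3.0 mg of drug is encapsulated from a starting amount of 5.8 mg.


Drug loading efficiency = (drug loaded / drug initial) * 100
DLE = 3.0 / 5.8 * 100
DLE = 0.5172 * 100
DLE = 51.72%

51.72


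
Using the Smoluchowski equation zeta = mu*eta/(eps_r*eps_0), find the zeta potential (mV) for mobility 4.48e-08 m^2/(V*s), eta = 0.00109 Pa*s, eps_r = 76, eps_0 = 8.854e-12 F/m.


Smoluchowski equation: zeta = mu * eta / (eps_r * eps_0)
zeta = 4.48e-08 * 0.00109 / (76 * 8.854e-12)
zeta = 0.072569 V = 72.57 mV

72.57


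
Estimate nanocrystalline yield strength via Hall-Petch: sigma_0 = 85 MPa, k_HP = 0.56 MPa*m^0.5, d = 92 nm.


d = 92 nm = 9.2e-08 m
sqrt(d) = 0.000303315
Hall-Petch contribution = k / sqrt(d) = 0.56 / 0.000303315 = 1846.3 MPa
sigma = sigma_0 + k/sqrt(d) = 85 + 1846.3 = 1931.3 MPa

1931.3


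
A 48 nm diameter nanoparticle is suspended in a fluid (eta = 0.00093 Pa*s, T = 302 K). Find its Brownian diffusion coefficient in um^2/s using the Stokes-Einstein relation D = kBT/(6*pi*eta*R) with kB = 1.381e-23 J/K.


Radius R = 48/2 = 24 nm = 2.4e-08 m
D = kB*T / (6*pi*eta*R)
D = 1.381e-23 * 302 / (6 * pi * 0.00093 * 2.4e-08)
D = 9.913e-12 m^2/s = 9.913 um^2/s

9.913


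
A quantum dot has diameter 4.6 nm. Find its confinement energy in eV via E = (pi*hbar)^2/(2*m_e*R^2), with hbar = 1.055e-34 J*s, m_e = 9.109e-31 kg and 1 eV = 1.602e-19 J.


Radius R = 4.6/2 = 2.3 nm = 2.3e-09 m
E = (pi * 1.055e-34)^2 / (2 * 9.109e-31 * (2.3e-09)^2)
E(J) = 1.13985e-20
E = E(J) / 1.602e-19 = 0.0712 eV

0.0712


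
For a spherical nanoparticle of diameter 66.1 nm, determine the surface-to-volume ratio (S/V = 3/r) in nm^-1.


Radius r = 66.1/2 = 33.05 nm
S/V = 3 / r = 3 / 33.05
S/V = 0.0908 nm^-1

0.0908


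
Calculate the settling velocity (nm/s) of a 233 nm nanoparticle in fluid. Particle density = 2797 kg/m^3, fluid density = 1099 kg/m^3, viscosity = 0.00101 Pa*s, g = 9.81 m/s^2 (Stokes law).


Radius R = 233/2 nm = 1.165e-07 m
Density difference = 2797 - 1099 = 1698 kg/m^3
v = 2 * R^2 * (rho_p - rho_f) * g / (9 * eta)
v = 2 * (1.165e-07)^2 * 1698 * 9.81 / (9 * 0.00101)
v = 4.97422e-08 m/s = 49.7422 nm/s

49.7422


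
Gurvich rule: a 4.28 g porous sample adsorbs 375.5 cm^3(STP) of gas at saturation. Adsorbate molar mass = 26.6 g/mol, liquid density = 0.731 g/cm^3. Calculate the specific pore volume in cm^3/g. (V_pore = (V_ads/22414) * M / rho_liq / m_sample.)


Moles adsorbed n = V_ads / 22414 = 375.5 / 22414 = 1.675292e-02 mol
Liquid volume V_liq = n * M / rho_liq = 1.675292e-02 * 26.6 / 0.731 = 0.60961 cm^3
Specific pore volume V_pore = V_liq / m_sample = 0.60961 / 4.28
V_pore = 0.1424 cm^3/g

0.1424


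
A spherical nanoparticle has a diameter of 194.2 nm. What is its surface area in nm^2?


Radius r = 194.2/2 = 97.1 nm
Surface area SA = 4 * pi * r^2
SA = 4 * pi * (97.1)^2
SA = 118480.89 nm^2

118480.89


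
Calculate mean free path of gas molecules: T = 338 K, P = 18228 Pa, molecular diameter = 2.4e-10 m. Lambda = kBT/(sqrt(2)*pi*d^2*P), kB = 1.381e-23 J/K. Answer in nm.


Mean free path: lambda = kB*T / (sqrt(2) * pi * d^2 * P)
lambda = 1.381e-23 * 338 / (sqrt(2) * pi * (2.4e-10)^2 * 18228)
lambda = 1.00065e-06 m
lambda = 1000.65 nm

1000.65


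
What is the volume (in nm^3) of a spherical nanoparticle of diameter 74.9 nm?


Radius r = 74.9/2 = 37.45 nm
Volume V = (4/3) * pi * r^3
V = (4/3) * pi * (37.45)^3
V = 220010.84 nm^3

220010.84


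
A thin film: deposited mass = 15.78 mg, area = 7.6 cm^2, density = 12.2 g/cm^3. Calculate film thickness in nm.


Convert: m = 15.78 mg = 1.5780e-05 kg, A = 7.6 cm^2 = 7.6000e-04 m^2, rho = 12.2 g/cm^3 = 12200 kg/m^3
t = m / (A * rho)
t = 1.5780e-05 / (7.6000e-04 * 12200)
t = 1.7019e-06 m = 1701.9 nm

1701.9


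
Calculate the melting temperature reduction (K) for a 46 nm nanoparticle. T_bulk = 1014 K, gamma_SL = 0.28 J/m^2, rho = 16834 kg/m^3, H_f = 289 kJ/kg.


Radius R = 46/2 = 23 nm = 2.3e-08 m
Convert H_f = 289 kJ/kg = 289000 J/kg
dT = 2 * gamma_SL * T_bulk / (rho * H_f * R)
dT = 2 * 0.28 * 1014 / (16834 * 289000 * 2.3e-08)
dT = 5.1 K

5.1


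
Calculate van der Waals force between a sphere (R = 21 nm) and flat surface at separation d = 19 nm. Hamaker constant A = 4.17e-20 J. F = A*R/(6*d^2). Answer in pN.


Convert to SI: R = 21 nm = 2.1e-08 m, d = 19 nm = 1.9e-08 m
F = A * R / (6 * d^2)
F = 4.17e-20 * 2.1e-08 / (6 * (1.9e-08)^2)
F = 4.04294e-13 N = 0.404 pN

0.404


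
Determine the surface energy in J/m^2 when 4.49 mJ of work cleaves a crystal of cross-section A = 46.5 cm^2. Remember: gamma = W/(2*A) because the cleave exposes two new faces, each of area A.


Convert: A = 46.5 cm^2 = 0.00465 m^2, W = 4.49 mJ = 0.00449 J
Cleaving exposes two faces of area A, so total new surface = 2*A and gamma = W / (2*A)
gamma = 0.00449 / (2 * 0.00465)
gamma = 0.483 J/m^2

0.483


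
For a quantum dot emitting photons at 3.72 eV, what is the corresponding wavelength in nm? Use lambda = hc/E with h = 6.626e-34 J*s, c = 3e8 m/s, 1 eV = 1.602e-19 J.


Convert energy: E = 3.72 eV = 3.72 * 1.602e-19 = 5.95944e-19 J
lambda = h*c / E = 6.626e-34 * 3e8 / 5.95944e-19
lambda = 3.33555e-07 m = 333.6 nm

333.6


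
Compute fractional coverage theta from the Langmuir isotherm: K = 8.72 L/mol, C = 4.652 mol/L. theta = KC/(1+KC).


Langmuir isotherm: theta = K*C / (1 + K*C)
K*C = 8.72 * 4.652 = 40.56544
theta = 40.56544 / (1 + 40.56544) = 40.56544 / 41.56544
theta = 0.9759

0.9759


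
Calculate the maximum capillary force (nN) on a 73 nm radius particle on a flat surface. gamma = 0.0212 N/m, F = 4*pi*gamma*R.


Convert radius: R = 73 nm = 7.3e-08 m
F = 4 * pi * gamma * R
F = 4 * pi * 0.0212 * 7.3e-08
F = 1.94477e-08 N = 19.4477 nN

19.4477


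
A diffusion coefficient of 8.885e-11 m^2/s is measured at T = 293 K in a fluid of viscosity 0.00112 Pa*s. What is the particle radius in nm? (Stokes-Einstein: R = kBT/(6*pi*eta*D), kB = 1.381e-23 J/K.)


Stokes-Einstein: R = kB*T / (6*pi*eta*D)
R = 1.381e-23 * 293 / (6 * pi * 0.00112 * 8.885e-11)
R = 2.15717e-09 m = 2.16 nm

2.16


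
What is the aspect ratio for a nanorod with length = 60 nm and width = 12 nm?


Aspect ratio AR = length / diameter
AR = 60 / 12
AR = 5.0

5.0


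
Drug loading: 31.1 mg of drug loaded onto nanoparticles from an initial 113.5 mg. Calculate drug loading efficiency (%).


Drug loading efficiency = (drug loaded / drug initial) * 100
DLE = 31.1 / 113.5 * 100
DLE = 0.274 * 100
DLE = 27.4%

27.4


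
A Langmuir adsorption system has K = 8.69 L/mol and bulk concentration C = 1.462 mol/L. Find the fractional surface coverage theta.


Langmuir isotherm: theta = K*C / (1 + K*C)
K*C = 8.69 * 1.462 = 12.70478
theta = 12.70478 / (1 + 12.70478) = 12.70478 / 13.70478
theta = 0.927

0.927


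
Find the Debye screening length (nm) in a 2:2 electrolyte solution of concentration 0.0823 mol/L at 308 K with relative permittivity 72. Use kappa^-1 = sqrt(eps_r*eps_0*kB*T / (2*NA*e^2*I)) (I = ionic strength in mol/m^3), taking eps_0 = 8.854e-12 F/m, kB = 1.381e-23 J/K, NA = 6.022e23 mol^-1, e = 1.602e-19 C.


Ionic strength I = 0.0823 * 2^2 * 1000 = 329.2 mol/m^3
kappa^-1 = sqrt(72 * 8.854e-12 * 1.381e-23 * 308 / (2 * 6.022e23 * (1.602e-19)^2 * 329.2))
kappa^-1 = 0.516 nm

0.516


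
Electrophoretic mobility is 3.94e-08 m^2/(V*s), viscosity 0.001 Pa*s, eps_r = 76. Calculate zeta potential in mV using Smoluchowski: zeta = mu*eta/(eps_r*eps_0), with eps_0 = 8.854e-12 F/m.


Smoluchowski equation: zeta = mu * eta / (eps_r * eps_0)
zeta = 3.94e-08 * 0.001 / (76 * 8.854e-12)
zeta = 0.058552 V = 58.55 mV

58.55


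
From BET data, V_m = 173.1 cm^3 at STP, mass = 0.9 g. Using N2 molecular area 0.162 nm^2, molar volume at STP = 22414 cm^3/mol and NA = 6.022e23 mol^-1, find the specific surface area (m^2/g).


Number of moles in monolayer = V_m / 22414 = 173.1 / 22414 = 0.00772285
Number of molecules = moles * NA = 0.00772285 * 6.022e23
SA = molecules * sigma / mass
SA = (173.1 / 22414) * 6.022e23 * 0.162e-18 / 0.9
SA = 837.1 m^2/g

837.1
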